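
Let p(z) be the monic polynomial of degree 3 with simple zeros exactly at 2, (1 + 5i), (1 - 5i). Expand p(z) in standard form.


The polynomial is p(z) = ∏_{α ∈ S} (z − α), where S = {2, (1 + 5i), (1 - 5i)}.
Expanding the product yields: p(z) = z^3 -4·z^2 + 30·z -52.
Note conjugate pairs combine to real quadratics: (z − (1+5i))(z − (1−5i)) = z² − 2z + 26.
The resulting polynomial has degree 3 and real coefficients as required.

p(z) = z^3 -4·z^2 + 30·z -52.


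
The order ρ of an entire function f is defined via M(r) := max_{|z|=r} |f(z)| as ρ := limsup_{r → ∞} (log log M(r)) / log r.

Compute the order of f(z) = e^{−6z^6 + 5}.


|e^{−6z^6 + 5}| = e^{Re(-6·z^6) + 5} ≤ e^{6|z|^6 + 5} = e^{6r^6 + 5} on |z| = r, so ρ ≤ 6. Choosing z on |z|=r so that -6·z^6 is real positive (always possible by picking arg z appropriately) gives |f(z)| = e^{6r^6 + 5}, matching the bound. The additive constant 5 does not affect log log M(r) ~ 6·log r. Hence ρ = 6.
Therefore ρ = 6.

Order ρ = 6.


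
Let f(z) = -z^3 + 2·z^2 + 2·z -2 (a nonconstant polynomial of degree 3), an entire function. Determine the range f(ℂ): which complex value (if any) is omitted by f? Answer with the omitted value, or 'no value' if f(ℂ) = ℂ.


Little Picard bounds the complement of f(ℂ) to at most one point.
For every w ∈ ℂ, the equation p(z) − w = 0 is a nonconstant polynomial in z and hence has at least one root by the fundamental theorem of algebra. So p is surjective onto ℂ, omitting no value.

Omitted value: no value.


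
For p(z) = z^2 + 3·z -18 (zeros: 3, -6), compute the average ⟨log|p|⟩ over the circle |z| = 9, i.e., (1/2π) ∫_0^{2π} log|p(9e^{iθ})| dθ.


Zeros: -6, 3; r = 9.
Inside |z| < r: -6, 3. Outside (|z| ≥ r): ∅.
p(0) = -18, so log|p(0)| = log(18) = 2.8904.
Apply Jensen: I(r) = log|p(0)| + Σ_k log(r/|z_k|), summed over zeros inside |z| < r.
  log(r/|z_k|) for z_k = 3: log(9/3) = 1.0986
  log(r/|z_k|) for z_k = -6: log(9/6) = 0.4055
Sum over inside zeros: 1.5041.
I(r) = log|p(0)| + (inside sum) = 2.8904 + 1.5041 = 4.3944.
Closed form (all zeros inside, monic): I(r) = n·log(r) = 2·log(9) = 4.3944. ✓

I(r) ≈ 4.3944.


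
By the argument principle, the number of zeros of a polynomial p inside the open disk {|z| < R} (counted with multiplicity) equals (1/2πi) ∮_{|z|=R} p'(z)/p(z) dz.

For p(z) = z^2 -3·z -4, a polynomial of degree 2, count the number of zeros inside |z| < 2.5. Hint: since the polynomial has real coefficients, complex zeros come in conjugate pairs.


The zeros of p are: -1, 4.
Their magnitudes are: 1, 4.
Zeros with |z| < R = 2.5: -1.
Count = 1.
By the argument principle, (1/2πi) ∮_{|z|=R} p'(z)/p(z) dz equals exactly this count.

Number of zeros inside |z| < 2.5: 1.


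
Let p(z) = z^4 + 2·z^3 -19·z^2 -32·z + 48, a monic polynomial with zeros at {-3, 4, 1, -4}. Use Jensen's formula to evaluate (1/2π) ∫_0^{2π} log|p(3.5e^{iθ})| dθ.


Zeros: -4, -3, 1, 4; r = 3.5.
Inside |z| < r: -3, 1. Outside (|z| ≥ r): -4, 4.
p(0) = 48, so log|p(0)| = log(48) = 3.8712.
Apply Jensen: I(r) = log|p(0)| + Σ_k log(r/|z_k|), summed over zeros inside |z| < r.
  log(r/|z_k|) for z_k = -3: log(3.5/3) = 0.1542
  log(r/|z_k|) for z_k = 1: log(3.5/1) = 1.2528
  Outside zeros (-4, 4) contribute nothing to the Jensen sum.
Sum over inside zeros: 1.4069.
I(r) = log|p(0)| + (inside sum) = 3.8712 + 1.4069 = 5.2781.
Note: since some zeros are outside |z| ≤ r, the simplified n·log(r) form does NOT apply — only the inside zeros contribute.

I(r) ≈ 5.2781.


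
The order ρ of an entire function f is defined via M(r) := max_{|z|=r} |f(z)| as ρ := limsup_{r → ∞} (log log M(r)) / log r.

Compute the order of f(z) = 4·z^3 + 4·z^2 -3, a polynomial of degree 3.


|f(z)| ≤ Σ|c_k|·r^k = O(r^3) as r → ∞. Polynomial growth is O(e^{r^ε}) for every ε > 0 (since r^3/e^{r^ε} → 0), so ρ ≤ ε for all ε > 0, i.e. ρ = 0. Every nonconstant polynomial has order 0.
Therefore ρ = 0.

Order ρ = 0.


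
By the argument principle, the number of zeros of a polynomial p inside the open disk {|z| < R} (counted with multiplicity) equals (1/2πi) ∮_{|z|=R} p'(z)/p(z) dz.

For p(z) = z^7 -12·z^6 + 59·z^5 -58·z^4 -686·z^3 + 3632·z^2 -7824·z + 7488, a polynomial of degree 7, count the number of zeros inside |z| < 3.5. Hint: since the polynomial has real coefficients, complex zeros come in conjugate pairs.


The zeros of p are: (3 + 2i), (3 - 2i), (3 + 3i), (3 - 3i), -4, (2 + 2i), (2 - 2i).
Their magnitudes are: 3.606, 3.606, 4.243, 4.243, 4, 2.828, 2.828.
Zeros with |z| < R = 3.5: (2 + 2i), (2 - 2i).
Count = 2.
By the argument principle, (1/2πi) ∮_{|z|=R} p'(z)/p(z) dz equals exactly this count.

Number of zeros inside |z| < 3.5: 2.


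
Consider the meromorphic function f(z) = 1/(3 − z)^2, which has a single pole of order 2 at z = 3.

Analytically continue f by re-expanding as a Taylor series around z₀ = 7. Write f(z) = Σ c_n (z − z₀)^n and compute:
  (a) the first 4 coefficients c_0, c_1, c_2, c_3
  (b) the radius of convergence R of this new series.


Let w = z − z₀, so z = z₀ + w.
Then 3 − z = 3 − (z₀ + w) = (3 − z₀) − w = -4 − w.
f(z) = 1/(-4 − w)^2 = (1/(-4)^2) · (1 − w/(-4))^{−2}.
By the binomial series (1−u)^{−2} = Σ_{n≥0} C(n+1, 1) u^n for |u|<1, with u = w/(-4):
  c_n = C(n+1, 1) / (-4)^(n+2).
  c_0 = 1/(-4)^2 = 1/16.
  c_1 = 2/(-4)^3 = -1/32.
  c_2 = 3/(-4)^4 = 3/256.
  c_3 = 4/(-4)^5 = -1/256.
The series is valid for |w/d| < 1, i.e. |z − z₀| < |d|.
Radius of convergence: R = |3 − z₀| = |-4| = 4 (distance from z₀ to the singularity z = 3).

c_0 = 1/16, c_1 = -1/32, c_2 = 3/256, c_3 = -1/256; R = 4.


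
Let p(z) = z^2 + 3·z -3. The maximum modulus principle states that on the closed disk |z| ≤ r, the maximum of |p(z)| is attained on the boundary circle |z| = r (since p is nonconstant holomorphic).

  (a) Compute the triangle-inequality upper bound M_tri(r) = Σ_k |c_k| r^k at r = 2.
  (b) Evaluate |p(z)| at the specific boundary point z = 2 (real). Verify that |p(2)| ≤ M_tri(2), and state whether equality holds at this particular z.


Coefficients: c_0 = -3, c_1 = 3, c_2 = 1. Radius r = 2.
Part (a). Triangle bound: M_tri(r) = Σ_k |c_k| r^k
  = |-3|·2^0 + |3|·2^1 + |1|·2^2
  = 3 + 6 + 4 = 13.
This bounds M(r) := max_{|z|=r} |p(z)| from above; equality holds iff all terms c_k z^k can be made to align in phase at a single z on |z|=r.
Part (b). At z = 2 (real, on the circle |z| = r):
  p(2) = (-3)·2^0 + (3)·2^1 + (1)·2^2 = 7.
  |p(2)| = 7.
Check: |p(2)| = 7 ≤ 13 = M_tri(2). ✓ Equality does not hold at z = 2 (the coefficients have mixed signs, so the terms do not all align in phase there).

M_tri(2) = 13; |p(2)| = 7; equality at z=2: no.


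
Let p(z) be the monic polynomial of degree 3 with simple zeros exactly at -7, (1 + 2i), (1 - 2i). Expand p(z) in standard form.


The polynomial is p(z) = ∏_{α ∈ S} (z − α), where S = {-7, (1 + 2i), (1 - 2i)}.
Expanding the product yields: p(z) = z^3 + 5·z^2 -9·z + 35.
Note conjugate pairs combine to real quadratics: (z − (1+2i))(z − (1−2i)) = z² − 2z + 5.
The resulting polynomial has degree 3 and real coefficients as required.

p(z) = z^3 + 5·z^2 -9·z + 35.


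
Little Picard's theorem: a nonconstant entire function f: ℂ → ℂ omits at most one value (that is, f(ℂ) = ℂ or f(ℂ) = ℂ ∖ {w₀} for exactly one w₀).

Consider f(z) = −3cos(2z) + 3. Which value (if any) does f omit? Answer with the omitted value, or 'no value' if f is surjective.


Little Picard bounds the complement of f(ℂ) to at most one point.
cos is entire and surjective onto ℂ: for every w ∈ ℂ, cos(ζ) = w has a solution ζ ∈ ℂ (e.g., via the complex inverse arccos). With ζ = 2z this gives z = ζ/(2). Then -3·cos(2z) takes every value in -3·ℂ = ℂ, and adding 3 is a bijection of ℂ. So f is surjective and omits no value. (Note: only on the real line is cos bounded by [−1, 1].)

Omitted value: no value.


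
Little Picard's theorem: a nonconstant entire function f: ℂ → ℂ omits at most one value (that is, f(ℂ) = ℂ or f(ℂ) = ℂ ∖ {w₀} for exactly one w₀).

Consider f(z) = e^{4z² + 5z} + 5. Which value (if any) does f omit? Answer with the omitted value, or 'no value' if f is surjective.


Little Picard bounds the complement of f(ℂ) to at most one point.
The exponent g(z) = 4z² + 5z is a nonconstant polynomial, hence surjective onto ℂ. So e^{g(z)} takes every value in {e^w : w ∈ ℂ} = ℂ ∖ {0}. Adding 5 shifts the range to ℂ ∖ {5}. f omits exactly 5.

Omitted value: 5.


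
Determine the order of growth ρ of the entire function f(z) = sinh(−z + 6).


sinh(w) is a linear combination of e^{iw} and e^{−iw} (or e^w, e^{−w} in the hyperbolic case), so |sinh(w)| ≤ e^{|w|}. With w = −z + 6, |w| ≤ 1|z| + 6 = 1r + 6 on |z| = r, giving M(r) ≤ e^{1r + 6}, so ρ ≤ 1. On a suitable ray (z = it for sin/cos; z = t for sinh/cosh, t real → ∞), |sinh(−z + 6)| grows like e^{1|t|}/2, so ρ ≥ 1. Hence ρ = 1.
Therefore ρ = 1.

Order ρ = 1.


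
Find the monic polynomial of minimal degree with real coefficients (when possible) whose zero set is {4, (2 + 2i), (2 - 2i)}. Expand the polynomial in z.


The polynomial is p(z) = ∏_{α ∈ S} (z − α), where S = {4, (2 + 2i), (2 - 2i)}.
Expanding the product yields: p(z) = z^3 -8·z^2 + 24·z -32.
Note conjugate pairs combine to real quadratics: (z − (2+2i))(z − (2−2i)) = z² − 4z + 8.
The resulting polynomial has degree 3 and real coefficients as required.

p(z) = z^3 -8·z^2 + 24·z -32.


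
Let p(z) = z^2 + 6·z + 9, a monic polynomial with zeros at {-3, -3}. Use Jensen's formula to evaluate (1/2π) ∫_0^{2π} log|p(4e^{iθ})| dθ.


Zeros: -3, -3; r = 4.
Inside |z| < r: -3, -3. Outside (|z| ≥ r): ∅.
p(0) = 9, so log|p(0)| = log(9) = 2.1972.
Apply Jensen: I(r) = log|p(0)| + Σ_k log(r/|z_k|), summed over zeros inside |z| < r.
  log(r/|z_k|) for z_k = -3: log(4/3) = 0.2877
  log(r/|z_k|) for z_k = -3: log(4/3) = 0.2877
Sum over inside zeros: 0.5754.
I(r) = log|p(0)| + (inside sum) = 2.1972 + 0.5754 = 2.7726.
Closed form (all zeros inside, monic): I(r) = n·log(r) = 2·log(4) = 2.7726. ✓

I(r) ≈ 2.7726.


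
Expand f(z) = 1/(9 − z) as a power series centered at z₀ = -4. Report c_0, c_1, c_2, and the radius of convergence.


Let w = z − z₀, so z = z₀ + w.
Then 9 − z = 9 − (z₀ + w) = (9 − z₀) − w = 13 − w.
f(z) = 1/(13 − w) = (1/(13)) · 1/(1 − w/(13)) = Σ_{n≥0} w^n / (13)^(n+1).
So c_n = 1/(13)^(n+1):
  c_0 = 1/(13)^1 = 1/13.
  c_1 = 1/(13)^2 = 1/169.
  c_2 = 1/(13)^3 = 1/2197.
The series is valid for |w/d| < 1, i.e. |z − z₀| < |d|.
Radius of convergence: R = |9 − z₀| = |13| = 13 (distance from z₀ to the singularity z = 9).

c_0 = 1/13, c_1 = 1/169, c_2 = 1/2197; R = 13.


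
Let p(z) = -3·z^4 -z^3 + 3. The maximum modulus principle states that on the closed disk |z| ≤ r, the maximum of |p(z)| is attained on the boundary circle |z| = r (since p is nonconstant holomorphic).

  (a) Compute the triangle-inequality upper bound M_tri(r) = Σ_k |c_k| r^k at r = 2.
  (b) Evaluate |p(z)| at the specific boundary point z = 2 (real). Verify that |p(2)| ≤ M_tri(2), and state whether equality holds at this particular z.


Coefficients: c_0 = 3, c_1 = 0, c_2 = 0, c_3 = -1, c_4 = -3. Radius r = 2.
Part (a). Triangle bound: M_tri(r) = Σ_k |c_k| r^k
  = |3|·2^0 + |0|·2^1 + |0|·2^2 + |-1|·2^3 + |-3|·2^4
  = 3 + 0 + 0 + 8 + 48 = 59.
This bounds M(r) := max_{|z|=r} |p(z)| from above; equality holds iff all terms c_k z^k can be made to align in phase at a single z on |z|=r.
Part (b). At z = 2 (real, on the circle |z| = r):
  p(2) = (3)·2^0 + (0)·2^1 + (0)·2^2 + (-1)·2^3 + (-3)·2^4 = -53.
  |p(2)| = 53.
Check: |p(2)| = 53 ≤ 59 = M_tri(2). ✓ Equality does not hold at z = 2 (the coefficients have mixed signs, so the terms do not all align in phase there).

M_tri(2) = 59; |p(2)| = 53; equality at z=2: no.


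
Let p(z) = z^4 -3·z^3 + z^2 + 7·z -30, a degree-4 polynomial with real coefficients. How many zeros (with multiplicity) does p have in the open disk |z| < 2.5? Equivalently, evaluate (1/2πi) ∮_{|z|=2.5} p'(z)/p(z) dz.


The zeros of p are: (1 + 2i), (1 - 2i), 3, -2.
Their magnitudes are: 2.236, 2.236, 3, 2.
Zeros with |z| < R = 2.5: (1 + 2i), (1 - 2i), -2.
Count = 3.
By the argument principle, (1/2πi) ∮_{|z|=R} p'(z)/p(z) dz equals exactly this count.

Number of zeros inside |z| < 2.5: 3.


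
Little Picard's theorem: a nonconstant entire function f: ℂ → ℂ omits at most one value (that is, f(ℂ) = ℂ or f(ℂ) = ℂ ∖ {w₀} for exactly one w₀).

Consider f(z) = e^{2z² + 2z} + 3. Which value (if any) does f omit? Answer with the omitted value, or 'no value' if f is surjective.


Little Picard bounds the complement of f(ℂ) to at most one point.
The exponent g(z) = 2z² + 2z is a nonconstant polynomial, hence surjective onto ℂ. So e^{g(z)} takes every value in {e^w : w ∈ ℂ} = ℂ ∖ {0}. Adding 3 shifts the range to ℂ ∖ {3}. f omits exactly 3.

Omitted value: 3.


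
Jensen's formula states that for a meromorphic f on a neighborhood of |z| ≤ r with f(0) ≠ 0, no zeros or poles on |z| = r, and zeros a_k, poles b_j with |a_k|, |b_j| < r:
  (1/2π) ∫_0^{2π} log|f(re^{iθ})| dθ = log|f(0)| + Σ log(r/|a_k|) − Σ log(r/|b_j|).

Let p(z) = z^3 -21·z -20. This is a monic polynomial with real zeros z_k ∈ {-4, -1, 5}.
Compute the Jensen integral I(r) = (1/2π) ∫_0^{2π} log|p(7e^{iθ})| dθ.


Zeros: -4, -1, 5; r = 7.
Inside |z| < r: -4, -1, 5. Outside (|z| ≥ r): ∅.
p(0) = -20, so log|p(0)| = log(20) = 2.9957.
Apply Jensen: I(r) = log|p(0)| + Σ_k log(r/|z_k|), summed over zeros inside |z| < r.
  log(r/|z_k|) for z_k = -4: log(7/4) = 0.5596
  log(r/|z_k|) for z_k = -1: log(7/1) = 1.9459
  log(r/|z_k|) for z_k = 5: log(7/5) = 0.3365
Sum over inside zeros: 2.8420.
I(r) = log|p(0)| + (inside sum) = 2.9957 + 2.8420 = 5.8377.
Closed form (all zeros inside, monic): I(r) = n·log(r) = 3·log(7) = 5.8377. ✓

I(r) ≈ 5.8377.


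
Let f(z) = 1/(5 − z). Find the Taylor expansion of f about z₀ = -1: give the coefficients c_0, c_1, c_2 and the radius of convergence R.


Let w = z − z₀, so z = z₀ + w.
Then 5 − z = 5 − (z₀ + w) = (5 − z₀) − w = 6 − w.
f(z) = 1/(6 − w) = (1/(6)) · 1/(1 − w/(6)) = Σ_{n≥0} w^n / (6)^(n+1).
So c_n = 1/(6)^(n+1):
  c_0 = 1/(6)^1 = 1/6.
  c_1 = 1/(6)^2 = 1/36.
  c_2 = 1/(6)^3 = 1/216.
The series is valid for |w/d| < 1, i.e. |z − z₀| < |d|.
Radius of convergence: R = |5 − z₀| = |6| = 6 (distance from z₀ to the singularity z = 5).

c_0 = 1/6, c_1 = 1/36, c_2 = 1/216; R = 6.


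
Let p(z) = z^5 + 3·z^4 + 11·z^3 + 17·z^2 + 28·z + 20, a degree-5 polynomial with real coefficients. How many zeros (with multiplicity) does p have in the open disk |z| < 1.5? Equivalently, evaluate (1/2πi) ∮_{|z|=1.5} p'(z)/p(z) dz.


The zeros of p are: -1, (0 + 2i), (0 - 2i), (-1 + 2i), (-1 - 2i).
Their magnitudes are: 1, 2, 2, 2.236, 2.236.
Zeros with |z| < R = 1.5: -1.
Count = 1.
By the argument principle, (1/2πi) ∮_{|z|=R} p'(z)/p(z) dz equals exactly this count.

Number of zeros inside |z| < 1.5: 1.


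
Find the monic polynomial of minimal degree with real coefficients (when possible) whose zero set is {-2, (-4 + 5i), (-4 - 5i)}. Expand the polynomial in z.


The polynomial is p(z) = ∏_{α ∈ S} (z − α), where S = {-2, (-4 + 5i), (-4 - 5i)}.
Expanding the product yields: p(z) = z^3 + 10·z^2 + 57·z + 82.
Note conjugate pairs combine to real quadratics: (z − (-4+5i))(z − (-4−5i)) = z² + 8z + 41.
The resulting polynomial has degree 3 and real coefficients as required.

p(z) = z^3 + 10·z^2 + 57·z + 82.


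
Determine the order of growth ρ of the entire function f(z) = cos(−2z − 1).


cos(w) is a linear combination of e^{iw} and e^{−iw} (or e^w, e^{−w} in the hyperbolic case), so |cos(w)| ≤ e^{|w|}. With w = −2z − 1, |w| ≤ 2|z| + 1 = 2r + 1 on |z| = r, giving M(r) ≤ e^{2r + 1}, so ρ ≤ 1. On a suitable ray (z = it for sin/cos; z = t for sinh/cosh, t real → ∞), |cos(−2z − 1)| grows like e^{2|t|}/2, so ρ ≥ 1. Hence ρ = 1.
Therefore ρ = 1.

Order ρ = 1.


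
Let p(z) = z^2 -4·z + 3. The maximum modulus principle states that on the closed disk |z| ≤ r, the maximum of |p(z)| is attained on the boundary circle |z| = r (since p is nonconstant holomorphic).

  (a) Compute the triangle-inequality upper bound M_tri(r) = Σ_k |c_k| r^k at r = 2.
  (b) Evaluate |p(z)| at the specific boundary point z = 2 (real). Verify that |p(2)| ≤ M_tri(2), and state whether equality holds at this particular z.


Coefficients: c_0 = 3, c_1 = -4, c_2 = 1. Radius r = 2.
Part (a). Triangle bound: M_tri(r) = Σ_k |c_k| r^k
  = |3|·2^0 + |-4|·2^1 + |1|·2^2
  = 3 + 8 + 4 = 15.
This bounds M(r) := max_{|z|=r} |p(z)| from above; equality holds iff all terms c_k z^k can be made to align in phase at a single z on |z|=r.
Part (b). At z = 2 (real, on the circle |z| = r):
  p(2) = (3)·2^0 + (-4)·2^1 + (1)·2^2 = -1.
  |p(2)| = 1.
Check: |p(2)| = 1 ≤ 15 = M_tri(2). ✓ Equality does not hold at z = 2 (the coefficients have mixed signs, so the terms do not all align in phase there).

M_tri(2) = 15; |p(2)| = 1; equality at z=2: no.


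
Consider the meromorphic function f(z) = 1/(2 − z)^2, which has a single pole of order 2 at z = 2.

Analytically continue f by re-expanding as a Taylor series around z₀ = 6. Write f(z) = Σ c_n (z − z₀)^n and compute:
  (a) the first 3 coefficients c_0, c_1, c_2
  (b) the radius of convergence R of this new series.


Let w = z − z₀, so z = z₀ + w.
Then 2 − z = 2 − (z₀ + w) = (2 − z₀) − w = -4 − w.
f(z) = 1/(-4 − w)^2 = (1/(-4)^2) · (1 − w/(-4))^{−2}.
By the binomial series (1−u)^{−2} = Σ_{n≥0} C(n+1, 1) u^n for |u|<1, with u = w/(-4):
  c_n = C(n+1, 1) / (-4)^(n+2).
  c_0 = 1/(-4)^2 = 1/16.
  c_1 = 2/(-4)^3 = -1/32.
  c_2 = 3/(-4)^4 = 3/256.
The series is valid for |w/d| < 1, i.e. |z − z₀| < |d|.
Radius of convergence: R = |2 − z₀| = |-4| = 4 (distance from z₀ to the singularity z = 2).

c_0 = 1/16, c_1 = -1/32, c_2 = 3/256; R = 4.


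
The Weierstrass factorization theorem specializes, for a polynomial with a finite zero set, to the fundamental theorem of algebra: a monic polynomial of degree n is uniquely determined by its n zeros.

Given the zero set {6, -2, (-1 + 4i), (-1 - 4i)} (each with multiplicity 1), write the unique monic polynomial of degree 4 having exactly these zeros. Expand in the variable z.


The polynomial is p(z) = ∏_{α ∈ S} (z − α), where S = {6, -2, (-1 + 4i), (-1 - 4i)}.
Expanding the product yields: p(z) = z^4 -2·z^3 -3·z^2 -92·z -204.
Note conjugate pairs combine to real quadratics: (z − (-1+4i))(z − (-1−4i)) = z² + 2z + 17.
The resulting polynomial has degree 4 and real coefficients as required.

p(z) = z^4 -2·z^3 -3·z^2 -92·z -204.


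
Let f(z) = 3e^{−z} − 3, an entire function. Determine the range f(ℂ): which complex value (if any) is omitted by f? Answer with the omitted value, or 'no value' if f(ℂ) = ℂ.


Little Picard bounds the complement of f(ℂ) to at most one point.
e^{−z} is never zero on ℂ, so 3·e^{−z} takes every value in ℂ ∖ {0}. Adding -3 shifts the range to ℂ ∖ {-3}. Thus f omits exactly the value -3.

Omitted value: -3.


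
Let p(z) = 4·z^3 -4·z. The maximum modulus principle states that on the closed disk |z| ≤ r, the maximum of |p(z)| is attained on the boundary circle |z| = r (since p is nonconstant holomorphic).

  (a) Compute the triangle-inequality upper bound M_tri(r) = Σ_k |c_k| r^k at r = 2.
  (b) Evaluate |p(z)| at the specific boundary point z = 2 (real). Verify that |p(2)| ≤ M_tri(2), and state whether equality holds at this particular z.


Coefficients: c_0 = 0, c_1 = -4, c_2 = 0, c_3 = 4. Radius r = 2.
Part (a). Triangle bound: M_tri(r) = Σ_k |c_k| r^k
  = |0|·2^0 + |-4|·2^1 + |0|·2^2 + |4|·2^3
  = 0 + 8 + 0 + 32 = 40.
This bounds M(r) := max_{|z|=r} |p(z)| from above; equality holds iff all terms c_k z^k can be made to align in phase at a single z on |z|=r.
Part (b). At z = 2 (real, on the circle |z| = r):
  p(2) = (0)·2^0 + (-4)·2^1 + (0)·2^2 + (4)·2^3 = 24.
  |p(2)| = 24.
Check: |p(2)| = 24 ≤ 40 = M_tri(2). ✓ Equality does not hold at z = 2 (the coefficients have mixed signs, so the terms do not all align in phase there).

M_tri(2) = 40; |p(2)| = 24; equality at z=2: no.


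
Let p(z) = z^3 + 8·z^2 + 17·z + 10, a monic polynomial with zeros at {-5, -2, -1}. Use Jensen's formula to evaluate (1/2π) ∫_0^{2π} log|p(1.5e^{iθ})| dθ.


Zeros: -5, -2, -1; r = 1.5.
Inside |z| < r: -1. Outside (|z| ≥ r): -5, -2.
p(0) = 10, so log|p(0)| = log(10) = 2.3026.
Apply Jensen: I(r) = log|p(0)| + Σ_k log(r/|z_k|), summed over zeros inside |z| < r.
  log(r/|z_k|) for z_k = -1: log(1.5/1) = 0.4055
  Outside zeros (-5, -2) contribute nothing to the Jensen sum.
Sum over inside zeros: 0.4055.
I(r) = log|p(0)| + (inside sum) = 2.3026 + 0.4055 = 2.7081.
Note: since some zeros are outside |z| ≤ r, the simplified n·log(r) form does NOT apply — only the inside zeros contribute.

I(r) ≈ 2.7081.


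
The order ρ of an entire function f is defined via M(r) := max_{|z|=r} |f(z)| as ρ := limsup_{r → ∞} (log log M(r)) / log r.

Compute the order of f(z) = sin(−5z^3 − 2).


Write sin(w) = (e^{iw} ± e^{−iw})/(2 or 2i), so |sin(w)| ≤ e^{|w|}. With w = −5z^3 − 2, |w| ≤ 5r^3 + 2 on |z|=r, giving M(r) ≤ e^{5r^3 + 2} and ρ ≤ 3. For the lower bound, choose z on |z|=r with -5z^3 purely imaginary of modulus 5r^3; then |sin(−5z^3 − 2)| grows like e^{5r^3}/2, so ρ ≥ 3. Hence ρ = 3.
Therefore ρ = 3.

Order ρ = 3.


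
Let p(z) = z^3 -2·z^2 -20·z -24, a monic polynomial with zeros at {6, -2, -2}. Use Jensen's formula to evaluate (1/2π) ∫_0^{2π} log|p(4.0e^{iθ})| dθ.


Zeros: -2, -2, 6; r = 4.0.
Inside |z| < r: -2, -2. Outside (|z| ≥ r): 6.
p(0) = -24, so log|p(0)| = log(24) = 3.1781.
Apply Jensen: I(r) = log|p(0)| + Σ_k log(r/|z_k|), summed over zeros inside |z| < r.
  log(r/|z_k|) for z_k = -2: log(4.0/2) = 0.6931
  log(r/|z_k|) for z_k = -2: log(4.0/2) = 0.6931
  Outside zeros (6) contribute nothing to the Jensen sum.
Sum over inside zeros: 1.3863.
I(r) = log|p(0)| + (inside sum) = 3.1781 + 1.3863 = 4.5643.
Note: since some zeros are outside |z| ≤ r, the simplified n·log(r) form does NOT apply — only the inside zeros contribute.

I(r) ≈ 4.5643.


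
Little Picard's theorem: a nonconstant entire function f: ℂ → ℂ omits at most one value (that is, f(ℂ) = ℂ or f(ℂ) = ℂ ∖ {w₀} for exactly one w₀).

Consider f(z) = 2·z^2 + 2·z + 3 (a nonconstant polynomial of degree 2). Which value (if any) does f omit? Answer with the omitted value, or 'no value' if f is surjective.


Little Picard bounds the complement of f(ℂ) to at most one point.
For every w ∈ ℂ, the equation p(z) − w = 0 is a nonconstant polynomial in z and hence has at least one root by the fundamental theorem of algebra. So p is surjective onto ℂ, omitting no value.

Omitted value: no value.


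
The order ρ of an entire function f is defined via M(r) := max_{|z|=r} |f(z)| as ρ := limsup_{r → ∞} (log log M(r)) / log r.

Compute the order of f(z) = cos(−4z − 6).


cos(w) is a linear combination of e^{iw} and e^{−iw} (or e^w, e^{−w} in the hyperbolic case), so |cos(w)| ≤ e^{|w|}. With w = −4z − 6, |w| ≤ 4|z| + 6 = 4r + 6 on |z| = r, giving M(r) ≤ e^{4r + 6}, so ρ ≤ 1. On a suitable ray (z = it for sin/cos; z = t for sinh/cosh, t real → ∞), |cos(−4z − 6)| grows like e^{4|t|}/2, so ρ ≥ 1. Hence ρ = 1.
Therefore ρ = 1.

Order ρ = 1.


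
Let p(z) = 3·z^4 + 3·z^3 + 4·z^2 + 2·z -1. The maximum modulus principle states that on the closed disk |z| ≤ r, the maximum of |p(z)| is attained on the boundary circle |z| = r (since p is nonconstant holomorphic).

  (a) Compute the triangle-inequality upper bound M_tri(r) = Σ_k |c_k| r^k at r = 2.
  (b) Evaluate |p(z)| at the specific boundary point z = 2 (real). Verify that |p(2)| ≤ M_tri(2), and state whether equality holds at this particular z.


Coefficients: c_0 = -1, c_1 = 2, c_2 = 4, c_3 = 3, c_4 = 3. Radius r = 2.
Part (a). Triangle bound: M_tri(r) = Σ_k |c_k| r^k
  = |-1|·2^0 + |2|·2^1 + |4|·2^2 + |3|·2^3 + |3|·2^4
  = 1 + 4 + 16 + 24 + 48 = 93.
This bounds M(r) := max_{|z|=r} |p(z)| from above; equality holds iff all terms c_k z^k can be made to align in phase at a single z on |z|=r.
Part (b). At z = 2 (real, on the circle |z| = r):
  p(2) = (-1)·2^0 + (2)·2^1 + (4)·2^2 + (3)·2^3 + (3)·2^4 = 91.
  |p(2)| = 91.
Check: |p(2)| = 91 ≤ 93 = M_tri(2). ✓ Equality does not hold at z = 2 (the coefficients have mixed signs, so the terms do not all align in phase there).

M_tri(2) = 93; |p(2)| = 91; equality at z=2: no.


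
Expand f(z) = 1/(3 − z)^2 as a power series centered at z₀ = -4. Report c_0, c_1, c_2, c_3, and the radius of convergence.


Let w = z − z₀, so z = z₀ + w.
Then 3 − z = 3 − (z₀ + w) = (3 − z₀) − w = 7 − w.
f(z) = 1/(7 − w)^2 = (1/(7)^2) · (1 − w/(7))^{−2}.
By the binomial series (1−u)^{−2} = Σ_{n≥0} C(n+1, 1) u^n for |u|<1, with u = w/(7):
  c_n = C(n+1, 1) / (7)^(n+2).
  c_0 = 1/(7)^2 = 1/49.
  c_1 = 2/(7)^3 = 2/343.
  c_2 = 3/(7)^4 = 3/2401.
  c_3 = 4/(7)^5 = 4/16807.
The series is valid for |w/d| < 1, i.e. |z − z₀| < |d|.
Radius of convergence: R = |3 − z₀| = |7| = 7 (distance from z₀ to the singularity z = 3).

c_0 = 1/49, c_1 = 2/343, c_2 = 3/2401, c_3 = 4/16807; R = 7.


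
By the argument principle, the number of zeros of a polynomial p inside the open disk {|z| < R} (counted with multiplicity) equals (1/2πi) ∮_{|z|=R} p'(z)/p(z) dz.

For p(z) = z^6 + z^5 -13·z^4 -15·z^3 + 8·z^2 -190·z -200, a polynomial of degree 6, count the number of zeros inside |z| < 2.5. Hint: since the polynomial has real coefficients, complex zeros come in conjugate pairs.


The zeros of p are: (1 + 2i), (1 - 2i), -1, (-3 + 1i), (-3 - 1i), 4.
Their magnitudes are: 2.236, 2.236, 1, 3.162, 3.162, 4.
Zeros with |z| < R = 2.5: (1 + 2i), (1 - 2i), -1.
Count = 3.
By the argument principle, (1/2πi) ∮_{|z|=R} p'(z)/p(z) dz equals exactly this count.

Number of zeros inside |z| < 2.5: 3.


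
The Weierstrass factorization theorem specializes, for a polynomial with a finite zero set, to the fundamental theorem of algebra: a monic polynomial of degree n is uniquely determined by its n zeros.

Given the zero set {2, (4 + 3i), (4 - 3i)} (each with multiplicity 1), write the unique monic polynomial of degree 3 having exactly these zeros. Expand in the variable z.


The polynomial is p(z) = ∏_{α ∈ S} (z − α), where S = {2, (4 + 3i), (4 - 3i)}.
Expanding the product yields: p(z) = z^3 -10·z^2 + 41·z -50.
Note conjugate pairs combine to real quadratics: (z − (4+3i))(z − (4−3i)) = z² − 8z + 25.
The resulting polynomial has degree 3 and real coefficients as required.

p(z) = z^3 -10·z^2 + 41·z -50.


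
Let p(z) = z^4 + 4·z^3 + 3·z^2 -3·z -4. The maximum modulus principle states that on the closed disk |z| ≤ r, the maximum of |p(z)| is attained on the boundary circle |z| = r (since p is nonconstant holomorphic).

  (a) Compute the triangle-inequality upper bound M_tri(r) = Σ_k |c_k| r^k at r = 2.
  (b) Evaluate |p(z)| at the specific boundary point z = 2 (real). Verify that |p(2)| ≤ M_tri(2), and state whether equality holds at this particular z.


Coefficients: c_0 = -4, c_1 = -3, c_2 = 3, c_3 = 4, c_4 = 1. Radius r = 2.
Part (a). Triangle bound: M_tri(r) = Σ_k |c_k| r^k
  = |-4|·2^0 + |-3|·2^1 + |3|·2^2 + |4|·2^3 + |1|·2^4
  = 4 + 6 + 12 + 32 + 16 = 70.
This bounds M(r) := max_{|z|=r} |p(z)| from above; equality holds iff all terms c_k z^k can be made to align in phase at a single z on |z|=r.
Part (b). At z = 2 (real, on the circle |z| = r):
  p(2) = (-4)·2^0 + (-3)·2^1 + (3)·2^2 + (4)·2^3 + (1)·2^4 = 50.
  |p(2)| = 50.
Check: |p(2)| = 50 ≤ 70 = M_tri(2). ✓ Equality does not hold at z = 2 (the coefficients have mixed signs, so the terms do not all align in phase there).

M_tri(2) = 70; |p(2)| = 50; equality at z=2: no.


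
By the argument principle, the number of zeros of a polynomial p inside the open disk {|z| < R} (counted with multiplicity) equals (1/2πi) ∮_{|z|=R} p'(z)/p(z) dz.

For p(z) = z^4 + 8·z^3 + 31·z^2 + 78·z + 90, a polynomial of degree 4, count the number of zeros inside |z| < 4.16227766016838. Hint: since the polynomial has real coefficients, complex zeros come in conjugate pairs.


The zeros of p are: (-1 + 3i), (-1 - 3i), -3, -3.
Their magnitudes are: 3.162, 3.162, 3, 3.
Zeros with |z| < R = 4.16227766016838: (-1 + 3i), (-1 - 3i), -3, -3.
Count = 4.
By the argument principle, (1/2πi) ∮_{|z|=R} p'(z)/p(z) dz equals exactly this count.

Number of zeros inside |z| < 4.16227766016838: 4.


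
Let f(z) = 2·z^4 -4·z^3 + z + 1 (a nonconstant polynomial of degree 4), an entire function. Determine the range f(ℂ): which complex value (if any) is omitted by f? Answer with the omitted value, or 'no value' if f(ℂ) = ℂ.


Little Picard bounds the complement of f(ℂ) to at most one point.
For every w ∈ ℂ, the equation p(z) − w = 0 is a nonconstant polynomial in z and hence has at least one root by the fundamental theorem of algebra. So p is surjective onto ℂ, omitting no value.

Omitted value: no value.


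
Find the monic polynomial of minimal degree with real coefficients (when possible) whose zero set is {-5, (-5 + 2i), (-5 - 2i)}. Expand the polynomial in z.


The polynomial is p(z) = ∏_{α ∈ S} (z − α), where S = {-5, (-5 + 2i), (-5 - 2i)}.
Expanding the product yields: p(z) = z^3 + 15·z^2 + 79·z + 145.
Note conjugate pairs combine to real quadratics: (z − (-5+2i))(z − (-5−2i)) = z² + 10z + 29.
The resulting polynomial has degree 3 and real coefficients as required.

p(z) = z^3 + 15·z^2 + 79·z + 145.


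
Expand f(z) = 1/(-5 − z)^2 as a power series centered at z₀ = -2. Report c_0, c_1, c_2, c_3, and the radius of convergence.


Let w = z − z₀, so z = z₀ + w.
Then -5 − z = -5 − (z₀ + w) = (-5 − z₀) − w = -3 − w.
f(z) = 1/(-3 − w)^2 = (1/(-3)^2) · (1 − w/(-3))^{−2}.
By the binomial series (1−u)^{−2} = Σ_{n≥0} C(n+1, 1) u^n for |u|<1, with u = w/(-3):
  c_n = C(n+1, 1) / (-3)^(n+2).
  c_0 = 1/(-3)^2 = 1/9.
  c_1 = 2/(-3)^3 = -2/27.
  c_2 = 3/(-3)^4 = 1/27.
  c_3 = 4/(-3)^5 = -4/243.
The series is valid for |w/d| < 1, i.e. |z − z₀| < |d|.
Radius of convergence: R = |-5 − z₀| = |-3| = 3 (distance from z₀ to the singularity z = -5).

c_0 = 1/9, c_1 = -2/27, c_2 = 1/27, c_3 = -4/243; R = 3.


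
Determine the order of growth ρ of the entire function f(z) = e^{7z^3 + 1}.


|e^{7z^3 + 1}| = e^{Re(7·z^3) + 1} ≤ e^{7|z|^3 + 1} = e^{7r^3 + 1} on |z| = r, so ρ ≤ 3. Choosing z on |z|=r so that 7·z^3 is real positive (always possible by picking arg z appropriately) gives |f(z)| = e^{7r^3 + 1}, matching the bound. The additive constant 1 does not affect log log M(r) ~ 3·log r. Hence ρ = 3.
Therefore ρ = 3.

Order ρ = 3.


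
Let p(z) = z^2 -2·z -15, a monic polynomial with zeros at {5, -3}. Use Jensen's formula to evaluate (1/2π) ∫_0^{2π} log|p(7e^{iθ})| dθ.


Zeros: -3, 5; r = 7.
Inside |z| < r: -3, 5. Outside (|z| ≥ r): ∅.
p(0) = -15, so log|p(0)| = log(15) = 2.7081.
Apply Jensen: I(r) = log|p(0)| + Σ_k log(r/|z_k|), summed over zeros inside |z| < r.
  log(r/|z_k|) for z_k = 5: log(7/5) = 0.3365
  log(r/|z_k|) for z_k = -3: log(7/3) = 0.8473
Sum over inside zeros: 1.1838.
I(r) = log|p(0)| + (inside sum) = 2.7081 + 1.1838 = 3.8918.
Closed form (all zeros inside, monic): I(r) = n·log(r) = 2·log(7) = 3.8918. ✓

I(r) ≈ 3.8918.


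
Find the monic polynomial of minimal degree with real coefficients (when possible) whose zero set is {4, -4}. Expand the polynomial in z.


The polynomial is p(z) = ∏_{α ∈ S} (z − α), where S = {4, -4}.
Expanding the product yields: p(z) = z^2 -16.
The resulting polynomial has degree 2 and real coefficients as required.

p(z) = z^2 -16.


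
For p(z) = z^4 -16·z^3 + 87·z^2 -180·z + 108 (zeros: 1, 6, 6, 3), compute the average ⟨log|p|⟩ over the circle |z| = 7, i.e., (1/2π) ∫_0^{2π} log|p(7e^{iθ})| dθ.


Zeros: 1, 3, 6, 6; r = 7.
Inside |z| < r: 1, 3, 6, 6. Outside (|z| ≥ r): ∅.
p(0) = 108, so log|p(0)| = log(108) = 4.6821.
Apply Jensen: I(r) = log|p(0)| + Σ_k log(r/|z_k|), summed over zeros inside |z| < r.
  log(r/|z_k|) for z_k = 1: log(7/1) = 1.9459
  log(r/|z_k|) for z_k = 6: log(7/6) = 0.1542
  log(r/|z_k|) for z_k = 6: log(7/6) = 0.1542
  log(r/|z_k|) for z_k = 3: log(7/3) = 0.8473
Sum over inside zeros: 3.1015.
I(r) = log|p(0)| + (inside sum) = 4.6821 + 3.1015 = 7.7836.
Closed form (all zeros inside, monic): I(r) = n·log(r) = 4·log(7) = 7.7836. ✓

I(r) ≈ 7.7836.


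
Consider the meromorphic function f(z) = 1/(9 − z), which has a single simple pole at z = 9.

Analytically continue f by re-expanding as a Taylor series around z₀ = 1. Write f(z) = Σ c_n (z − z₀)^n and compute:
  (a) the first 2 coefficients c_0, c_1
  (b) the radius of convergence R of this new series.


Let w = z − z₀, so z = z₀ + w.
Then 9 − z = 9 − (z₀ + w) = (9 − z₀) − w = 8 − w.
f(z) = 1/(8 − w) = (1/(8)) · 1/(1 − w/(8)) = Σ_{n≥0} w^n / (8)^(n+1).
So c_n = 1/(8)^(n+1):
  c_0 = 1/(8)^1 = 1/8.
  c_1 = 1/(8)^2 = 1/64.
The series is valid for |w/d| < 1, i.e. |z − z₀| < |d|.
Radius of convergence: R = |9 − z₀| = |8| = 8 (distance from z₀ to the singularity z = 9).

c_0 = 1/8, c_1 = 1/64; R = 8.


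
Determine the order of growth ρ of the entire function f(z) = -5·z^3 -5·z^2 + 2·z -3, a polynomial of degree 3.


|f(z)| ≤ Σ|c_k|·r^k = O(r^3) as r → ∞. Polynomial growth is O(e^{r^ε}) for every ε > 0 (since r^3/e^{r^ε} → 0), so ρ ≤ ε for all ε > 0, i.e. ρ = 0. Every nonconstant polynomial has order 0.
Therefore ρ = 0.

Order ρ = 0.


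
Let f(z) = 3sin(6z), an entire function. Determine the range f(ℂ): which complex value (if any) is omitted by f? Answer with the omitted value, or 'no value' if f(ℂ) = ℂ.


Little Picard bounds the complement of f(ℂ) to at most one point.
sin is entire and surjective onto ℂ: for every w ∈ ℂ, sin(ζ) = w has a solution ζ ∈ ℂ (e.g., via the complex inverse arcsin). With ζ = 6z this gives z = ζ/(6). Then 3·sin(6z) takes every value in 3·ℂ = ℂ, and adding 0 is a bijection of ℂ. So f is surjective and omits no value. (Note: only on the real line is sin bounded by [−1, 1].)

Omitted value: no value.


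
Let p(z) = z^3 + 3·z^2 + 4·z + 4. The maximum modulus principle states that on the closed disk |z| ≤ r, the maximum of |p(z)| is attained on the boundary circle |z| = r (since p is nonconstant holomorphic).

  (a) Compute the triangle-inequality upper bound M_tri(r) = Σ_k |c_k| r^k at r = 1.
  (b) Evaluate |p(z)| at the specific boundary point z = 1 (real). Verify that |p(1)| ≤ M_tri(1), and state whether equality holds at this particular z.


Coefficients: c_0 = 4, c_1 = 4, c_2 = 3, c_3 = 1. Radius r = 1.
Part (a). Triangle bound: M_tri(r) = Σ_k |c_k| r^k
  = |4|·1^0 + |4|·1^1 + |3|·1^2 + |1|·1^3
  = 4 + 4 + 3 + 1 = 12.
This bounds M(r) := max_{|z|=r} |p(z)| from above; equality holds iff all terms c_k z^k can be made to align in phase at a single z on |z|=r.
Part (b). At z = 1 (real, on the circle |z| = r):
  p(1) = (4)·1^0 + (4)·1^1 + (3)·1^2 + (1)·1^3 = 12.
  |p(1)| = 12.
Since all nonzero coefficients share the same sign, |p(1)| = 12 = M_tri(1); the triangle bound is attained at z = 1, so in fact M(r) = 12.

M_tri(1) = 12; |p(1)| = 12; equality at z=1: yes.


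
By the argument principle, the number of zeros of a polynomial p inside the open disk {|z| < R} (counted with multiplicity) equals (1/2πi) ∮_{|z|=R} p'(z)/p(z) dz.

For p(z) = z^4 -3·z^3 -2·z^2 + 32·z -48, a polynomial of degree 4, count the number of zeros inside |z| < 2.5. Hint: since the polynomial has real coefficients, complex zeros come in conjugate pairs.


The zeros of p are: 2, (2 + 2i), (2 - 2i), -3.
Their magnitudes are: 2, 2.828, 2.828, 3.
Zeros with |z| < R = 2.5: 2.
Count = 1.
By the argument principle, (1/2πi) ∮_{|z|=R} p'(z)/p(z) dz equals exactly this count.

Number of zeros inside |z| < 2.5: 1.


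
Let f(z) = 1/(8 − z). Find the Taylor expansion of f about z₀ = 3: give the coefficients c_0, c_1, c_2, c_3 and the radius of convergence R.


Let w = z − z₀, so z = z₀ + w.
Then 8 − z = 8 − (z₀ + w) = (8 − z₀) − w = 5 − w.
f(z) = 1/(5 − w) = (1/(5)) · 1/(1 − w/(5)) = Σ_{n≥0} w^n / (5)^(n+1).
So c_n = 1/(5)^(n+1):
  c_0 = 1/(5)^1 = 1/5.
  c_1 = 1/(5)^2 = 1/25.
  c_2 = 1/(5)^3 = 1/125.
  c_3 = 1/(5)^4 = 1/625.
The series is valid for |w/d| < 1, i.e. |z − z₀| < |d|.
Radius of convergence: R = |8 − z₀| = |5| = 5 (distance from z₀ to the singularity z = 8).

c_0 = 1/5, c_1 = 1/25, c_2 = 1/125, c_3 = 1/625; R = 5.


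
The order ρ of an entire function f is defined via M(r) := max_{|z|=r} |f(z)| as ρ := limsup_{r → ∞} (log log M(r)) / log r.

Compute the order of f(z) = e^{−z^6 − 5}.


|e^{−z^6 − 5}| = e^{Re(-1·z^6) + -5} ≤ e^{1|z|^6 + -5} = e^{1r^6 + -5} on |z| = r, so ρ ≤ 6. Choosing z on |z|=r so that -1·z^6 is real positive (always possible by picking arg z appropriately) gives |f(z)| = e^{1r^6 + -5}, matching the bound. The additive constant -5 does not affect log log M(r) ~ 6·log r. Hence ρ = 6.
Therefore ρ = 6.

Order ρ = 6.


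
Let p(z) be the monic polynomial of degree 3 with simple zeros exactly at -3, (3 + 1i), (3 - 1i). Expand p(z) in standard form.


The polynomial is p(z) = ∏_{α ∈ S} (z − α), where S = {-3, (3 + 1i), (3 - 1i)}.
Expanding the product yields: p(z) = z^3 -3·z^2 -8·z + 30.
Note conjugate pairs combine to real quadratics: (z − (3+1i))(z − (3−1i)) = z² − 6z + 10.
The resulting polynomial has degree 3 and real coefficients as required.

p(z) = z^3 -3·z^2 -8·z + 30.


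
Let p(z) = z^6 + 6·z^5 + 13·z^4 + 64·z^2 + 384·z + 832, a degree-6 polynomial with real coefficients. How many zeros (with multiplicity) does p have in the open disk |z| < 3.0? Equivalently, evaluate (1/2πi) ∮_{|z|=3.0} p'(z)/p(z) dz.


The zeros of p are: (2 + 2i), (2 - 2i), (-3 + 2i), (-3 - 2i), (-2 + 2i), (-2 - 2i).
Their magnitudes are: 2.828, 2.828, 3.606, 3.606, 2.828, 2.828.
Zeros with |z| < R = 3.0: (2 + 2i), (2 - 2i), (-2 + 2i), (-2 - 2i).
Count = 4.
By the argument principle, (1/2πi) ∮_{|z|=R} p'(z)/p(z) dz equals exactly this count.

Number of zeros inside |z| < 3.0: 4.


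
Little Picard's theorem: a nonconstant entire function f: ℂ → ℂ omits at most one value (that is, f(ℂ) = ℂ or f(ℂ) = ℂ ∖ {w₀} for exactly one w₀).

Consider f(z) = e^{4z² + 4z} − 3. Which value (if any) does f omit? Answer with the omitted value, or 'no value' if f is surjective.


Little Picard bounds the complement of f(ℂ) to at most one point.
The exponent g(z) = 4z² + 4z is a nonconstant polynomial, hence surjective onto ℂ. So e^{g(z)} takes every value in {e^w : w ∈ ℂ} = ℂ ∖ {0}. Adding -3 shifts the range to ℂ ∖ {-3}. f omits exactly -3.

Omitted value: -3.


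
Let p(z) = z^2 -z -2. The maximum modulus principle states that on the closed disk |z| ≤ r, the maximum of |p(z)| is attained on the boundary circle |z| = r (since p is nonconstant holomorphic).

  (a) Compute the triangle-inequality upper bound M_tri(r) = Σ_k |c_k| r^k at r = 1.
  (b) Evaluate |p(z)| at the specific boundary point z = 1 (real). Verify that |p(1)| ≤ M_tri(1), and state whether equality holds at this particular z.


Coefficients: c_0 = -2, c_1 = -1, c_2 = 1. Radius r = 1.
Part (a). Triangle bound: M_tri(r) = Σ_k |c_k| r^k
  = |-2|·1^0 + |-1|·1^1 + |1|·1^2
  = 2 + 1 + 1 = 4.
This bounds M(r) := max_{|z|=r} |p(z)| from above; equality holds iff all terms c_k z^k can be made to align in phase at a single z on |z|=r.
Part (b). At z = 1 (real, on the circle |z| = r):
  p(1) = (-2)·1^0 + (-1)·1^1 + (1)·1^2 = -2.
  |p(1)| = 2.
Check: |p(1)| = 2 ≤ 4 = M_tri(1). ✓ Equality does not hold at z = 1 (the coefficients have mixed signs, so the terms do not all align in phase there).

M_tri(1) = 4; |p(1)| = 2; equality at z=1: no.
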